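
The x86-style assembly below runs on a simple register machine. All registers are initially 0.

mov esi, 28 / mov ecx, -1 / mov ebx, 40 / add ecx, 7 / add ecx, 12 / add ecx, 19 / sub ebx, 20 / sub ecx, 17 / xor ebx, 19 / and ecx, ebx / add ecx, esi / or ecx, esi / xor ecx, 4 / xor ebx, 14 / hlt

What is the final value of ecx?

after mov esi, 28: esi=28
after mov ecx, -1: ecx=-1
after mov ebx, 40: ebx=40
after add ecx, 7: ecx=(-1)+7=6
after add ecx, 12: ecx=6+12=18
after add ecx, 19: ecx=18+19=37
after sub ebx, 20: ebx=40-20=20
after sub ecx, 17: ecx=37-17=20
after xor ebx, 19: ebx=20^19=7
after and ecx, ebx: ecx=20&7=4
after add ecx, esi: ecx=4+28=32
after or ecx, esi: ecx=32|28=60
after xor ecx, 4: ecx=60^4=56
after xor ebx, 14: ebx=7^14=9
halt.

56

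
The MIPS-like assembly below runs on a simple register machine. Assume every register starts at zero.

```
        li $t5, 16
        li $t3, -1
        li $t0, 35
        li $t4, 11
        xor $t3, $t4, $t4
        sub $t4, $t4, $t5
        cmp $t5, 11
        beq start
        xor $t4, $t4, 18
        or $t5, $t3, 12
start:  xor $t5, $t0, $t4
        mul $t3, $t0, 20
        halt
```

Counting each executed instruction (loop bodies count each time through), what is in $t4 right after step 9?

-23

$t5=16
$t3=-1
$t0=35
$t4=11
$t3=11^11=0
$t4=11-16=-5
cmp $t5, 11  (cmp 16,11)
beq start: not taken
$t4=(-5)^18=-23
After step 9: $t4 = -23.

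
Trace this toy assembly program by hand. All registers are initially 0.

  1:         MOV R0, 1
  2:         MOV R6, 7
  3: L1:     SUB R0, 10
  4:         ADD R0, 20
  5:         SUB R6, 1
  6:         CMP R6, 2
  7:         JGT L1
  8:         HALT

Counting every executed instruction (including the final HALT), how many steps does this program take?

28

R0=1
R6=7
R0=1-10=-9
R0=(-9)+20=11
R6=7-1=6
CMP R6, 2  (cmp 6,2)
JGT L1: taken
R0=11-10=1
R0=1+20=21
R6=6-1=5
CMP R6, 2  (cmp 5,2)
JGT L1: taken
R0=21-10=11
R0=11+20=31
R6=5-1=4
CMP R6, 2  (cmp 4,2)
JGT L1: taken
R0=31-10=21
R0=21+20=41
R6=4-1=3
CMP R6, 2  (cmp 3,2)
JGT L1: taken
R0=41-10=31
R0=31+20=51
R6=3-1=2
CMP R6, 2  (cmp 2,2)
JGT L1: not taken
halt.
Total executed instructions: 28.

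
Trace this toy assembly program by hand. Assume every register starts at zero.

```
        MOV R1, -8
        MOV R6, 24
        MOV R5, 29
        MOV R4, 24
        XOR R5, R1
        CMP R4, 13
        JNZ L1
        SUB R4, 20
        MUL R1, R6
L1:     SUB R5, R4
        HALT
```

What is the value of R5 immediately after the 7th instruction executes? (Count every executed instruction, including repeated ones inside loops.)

-27

R1=-8
R6=24
R5=29
R4=24
R5=29^(-8)=-27
CMP R4, 13  (cmp 24,13)
JNZ L1: taken
After step 7: R5 = -27.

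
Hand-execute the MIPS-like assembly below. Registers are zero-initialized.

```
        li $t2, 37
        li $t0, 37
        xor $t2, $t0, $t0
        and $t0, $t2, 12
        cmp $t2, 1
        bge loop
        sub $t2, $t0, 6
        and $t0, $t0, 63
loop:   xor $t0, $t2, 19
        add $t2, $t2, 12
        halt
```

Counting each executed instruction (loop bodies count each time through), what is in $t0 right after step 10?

li $t2, 37 → $t2=37
li $t0, 37 → $t0=37
xor $t2, $t0, $t0 → $t2=37^37=0
and $t0, $t2, 12 → $t0=0&12=0
cmp $t2, 1  (cmp 0,1)
bge loop: not taken
sub $t2, $t0, 6 → $t2=0-6=-6
and $t0, $t0, 63 → $t0=0&63=0
xor $t0, $t2, 19 → $t0=(-6)^19=-23
add $t2, $t2, 12 → $t2=(-6)+12=6
After step 10: $t0 = -23.

-23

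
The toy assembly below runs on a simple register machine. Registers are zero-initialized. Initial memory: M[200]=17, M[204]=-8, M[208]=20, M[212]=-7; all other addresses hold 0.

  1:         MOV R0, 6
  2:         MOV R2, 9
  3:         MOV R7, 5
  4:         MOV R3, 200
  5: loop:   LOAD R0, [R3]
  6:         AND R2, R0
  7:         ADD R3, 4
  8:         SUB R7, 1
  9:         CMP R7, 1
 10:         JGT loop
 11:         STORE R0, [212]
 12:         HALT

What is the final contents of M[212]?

MOV R0, 6 → R0=6
MOV R2, 9 → R2=9
MOV R7, 5 → R7=5
MOV R3, 200 → R3=200
LOAD R0, [R3] → R0=M[200]=17
AND R2, R0 → R2=9&17=1
ADD R3, 4 → R3=200+4=204
SUB R7, 1 → R7=5-1=4
CMP R7, 1  (cmp 4,1)
JGT loop: taken
LOAD R0, [R3] → R0=M[204]=-8
AND R2, R0 → R2=1&(-8)=0
ADD R3, 4 → R3=204+4=208
SUB R7, 1 → R7=4-1=3
CMP R7, 1  (cmp 3,1)
JGT loop: taken
LOAD R0, [R3] → R0=M[208]=20
AND R2, R0 → R2=0&20=0
ADD R3, 4 → R3=208+4=212
SUB R7, 1 → R7=3-1=2
CMP R7, 1  (cmp 2,1)
JGT loop: taken
LOAD R0, [R3] → R0=M[212]=-7
AND R2, R0 → R2=0&(-7)=0
ADD R3, 4 → R3=212+4=216
SUB R7, 1 → R7=2-1=1
CMP R7, 1  (cmp 1,1)
JGT loop: not taken
STORE R0, [212] → M[212]=-7
halt.

-7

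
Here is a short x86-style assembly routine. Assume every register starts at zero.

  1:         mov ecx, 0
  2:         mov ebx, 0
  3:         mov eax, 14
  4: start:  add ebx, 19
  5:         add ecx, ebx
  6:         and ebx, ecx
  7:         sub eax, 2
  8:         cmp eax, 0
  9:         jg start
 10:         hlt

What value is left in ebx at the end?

ecx=0
ebx=0
eax=14
ebx=0+19=19
ecx=0+19=19
ebx=19&19=19
eax=14-2=12
cmp eax, 0  (cmp 12,0)
jg start: taken
ebx=19+19=38
ecx=19+38=57
ebx=38&57=32
eax=12-2=10
cmp eax, 0  (cmp 10,0)
jg start: taken
ebx=32+19=51
ecx=57+51=108
ebx=51&108=32
eax=10-2=8
cmp eax, 0  (cmp 8,0)
jg start: taken
ebx=32+19=51
ecx=108+51=159
ebx=51&159=19
eax=8-2=6
cmp eax, 0  (cmp 6,0)
jg start: taken
ebx=19+19=38
ecx=159+38=197
ebx=38&197=4
eax=6-2=4
cmp eax, 0  (cmp 4,0)
jg start: taken
ebx=4+19=23
ecx=197+23=220
ebx=23&220=20
eax=4-2=2
cmp eax, 0  (cmp 2,0)
jg start: taken
ebx=20+19=39
ecx=220+39=259
ebx=39&259=3
eax=2-2=0
cmp eax, 0  (cmp 0,0)
jg start: not taken
halt.

3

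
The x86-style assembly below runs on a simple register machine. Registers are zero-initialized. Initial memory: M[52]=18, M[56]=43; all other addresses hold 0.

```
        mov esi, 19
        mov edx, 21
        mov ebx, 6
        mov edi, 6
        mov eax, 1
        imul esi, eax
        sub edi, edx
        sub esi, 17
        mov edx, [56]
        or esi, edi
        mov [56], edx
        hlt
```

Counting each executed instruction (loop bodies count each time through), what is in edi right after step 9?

after mov esi, 19: esi=19
after mov edx, 21: edx=21
after mov ebx, 6: ebx=6
after mov edi, 6: edi=6
after mov eax, 1: eax=1
after imul esi, eax: esi=19*1=19
after sub edi, edx: edi=6-21=-15
after sub esi, 17: esi=19-17=2
after mov edx, [56]: edx=M[56]=43
After step 9: edi = -15.

-15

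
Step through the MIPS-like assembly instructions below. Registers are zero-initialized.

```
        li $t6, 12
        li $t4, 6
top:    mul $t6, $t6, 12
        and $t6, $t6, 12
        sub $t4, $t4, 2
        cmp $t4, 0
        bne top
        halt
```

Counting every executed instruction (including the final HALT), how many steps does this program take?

li $t6, 12 → $t6=12
li $t4, 6 → $t4=6
mul $t6, $t6, 12 → $t6=12*12=144
and $t6, $t6, 12 → $t6=144&12=0
sub $t4, $t4, 2 → $t4=6-2=4
cmp $t4, 0  (cmp 4,0)
bne top: taken
mul $t6, $t6, 12 → $t6=0*12=0
and $t6, $t6, 12 → $t6=0&12=0
sub $t4, $t4, 2 → $t4=4-2=2
cmp $t4, 0  (cmp 2,0)
bne top: taken
mul $t6, $t6, 12 → $t6=0*12=0
and $t6, $t6, 12 → $t6=0&12=0
sub $t4, $t4, 2 → $t4=2-2=0
cmp $t4, 0  (cmp 0,0)
bne top: not taken
halt.
Total executed instructions: 18.

18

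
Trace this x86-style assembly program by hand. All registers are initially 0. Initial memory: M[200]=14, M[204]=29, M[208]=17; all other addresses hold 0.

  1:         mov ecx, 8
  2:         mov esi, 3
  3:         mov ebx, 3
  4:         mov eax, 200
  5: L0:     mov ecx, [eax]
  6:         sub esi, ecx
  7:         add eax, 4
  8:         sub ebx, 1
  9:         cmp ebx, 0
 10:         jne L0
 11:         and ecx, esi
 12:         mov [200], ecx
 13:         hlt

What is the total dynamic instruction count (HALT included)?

25

mov ecx, 8 → ecx=8
mov esi, 3 → esi=3
mov ebx, 3 → ebx=3
mov eax, 200 → eax=200
mov ecx, [eax] → ecx=M[200]=14
sub esi, ecx → esi=3-14=-11
add eax, 4 → eax=200+4=204
sub ebx, 1 → ebx=3-1=2
cmp ebx, 0  (cmp 2,0)
jne L0: taken
mov ecx, [eax] → ecx=M[204]=29
sub esi, ecx → esi=(-11)-29=-40
add eax, 4 → eax=204+4=208
sub ebx, 1 → ebx=2-1=1
cmp ebx, 0  (cmp 1,0)
jne L0: taken
mov ecx, [eax] → ecx=M[208]=17
sub esi, ecx → esi=(-40)-17=-57
add eax, 4 → eax=208+4=212
sub ebx, 1 → ebx=1-1=0
cmp ebx, 0  (cmp 0,0)
jne L0: not taken
and ecx, esi → ecx=17&(-57)=1
mov [200], ecx → M[200]=1
halt.
Total executed instructions: 25.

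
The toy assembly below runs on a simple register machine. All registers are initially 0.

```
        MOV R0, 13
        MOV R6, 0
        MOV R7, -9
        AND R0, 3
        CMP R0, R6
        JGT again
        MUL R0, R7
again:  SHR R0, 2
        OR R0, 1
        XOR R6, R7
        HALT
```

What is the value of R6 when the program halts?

R0=13
R6=0
R7=-9
R0=13&3=1
CMP R0, R6  (cmp 1,0)
JGT again: taken
R0=1>>2=0
R0=0|1=1
R6=0^(-9)=-9
halt.

-9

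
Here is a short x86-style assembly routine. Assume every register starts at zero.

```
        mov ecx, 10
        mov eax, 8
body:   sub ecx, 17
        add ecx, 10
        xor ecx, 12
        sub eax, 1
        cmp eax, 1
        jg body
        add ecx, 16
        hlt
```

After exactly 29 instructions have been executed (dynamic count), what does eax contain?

mov ecx, 10 → ecx=10
mov eax, 8 → eax=8
sub ecx, 17 → ecx=10-17=-7
add ecx, 10 → ecx=(-7)+10=3
xor ecx, 12 → ecx=3^12=15
sub eax, 1 → eax=8-1=7
cmp eax, 1  (cmp 7,1)
jg body: taken
sub ecx, 17 → ecx=15-17=-2
add ecx, 10 → ecx=(-2)+10=8
xor ecx, 12 → ecx=8^12=4
sub eax, 1 → eax=7-1=6
cmp eax, 1  (cmp 6,1)
jg body: taken
sub ecx, 17 → ecx=4-17=-13
add ecx, 10 → ecx=(-13)+10=-3
xor ecx, 12 → ecx=(-3)^12=-15
sub eax, 1 → eax=6-1=5
cmp eax, 1  (cmp 5,1)
jg body: taken
sub ecx, 17 → ecx=(-15)-17=-32
add ecx, 10 → ecx=(-32)+10=-22
xor ecx, 12 → ecx=(-22)^12=-26
sub eax, 1 → eax=5-1=4
cmp eax, 1  (cmp 4,1)
jg body: taken
sub ecx, 17 → ecx=(-26)-17=-43
add ecx, 10 → ecx=(-43)+10=-33
xor ecx, 12 → ecx=(-33)^12=-45
After step 29: eax = 4.

4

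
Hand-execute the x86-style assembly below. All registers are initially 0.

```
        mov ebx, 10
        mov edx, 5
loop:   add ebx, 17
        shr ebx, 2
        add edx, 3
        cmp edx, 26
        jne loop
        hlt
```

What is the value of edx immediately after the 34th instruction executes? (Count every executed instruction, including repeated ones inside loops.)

ebx=10
edx=5
ebx=10+17=27
ebx=27>>2=6
edx=5+3=8
cmp edx, 26  (cmp 8,26)
jne loop: taken
ebx=6+17=23
ebx=23>>2=5
edx=8+3=11
cmp edx, 26  (cmp 11,26)
jne loop: taken
ebx=5+17=22
ebx=22>>2=5
edx=11+3=14
cmp edx, 26  (cmp 14,26)
jne loop: taken
ebx=5+17=22
ebx=22>>2=5
edx=14+3=17
cmp edx, 26  (cmp 17,26)
jne loop: taken
ebx=5+17=22
ebx=22>>2=5
edx=17+3=20
cmp edx, 26  (cmp 20,26)
jne loop: taken
ebx=5+17=22
ebx=22>>2=5
edx=20+3=23
cmp edx, 26  (cmp 23,26)
jne loop: taken
ebx=5+17=22
ebx=22>>2=5
After step 34: edx = 23.

23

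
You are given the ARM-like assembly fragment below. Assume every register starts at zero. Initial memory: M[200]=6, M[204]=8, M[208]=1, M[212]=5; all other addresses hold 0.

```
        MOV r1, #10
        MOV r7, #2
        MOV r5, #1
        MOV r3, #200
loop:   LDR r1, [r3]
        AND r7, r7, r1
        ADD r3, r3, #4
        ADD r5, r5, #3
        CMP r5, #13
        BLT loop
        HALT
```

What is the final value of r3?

216

after MOV r1, #10: r1=10
after MOV r7, #2: r7=2
after MOV r5, #1: r5=1
after MOV r3, #200: r3=200
after LDR r1, [r3]: r1=M[200]=6
after AND r7, r7, r1: r7=2&6=2
after ADD r3, r3, #4: r3=200+4=204
after ADD r5, r5, #3: r5=1+3=4
CMP r5, #13  (cmp 4,13)
BLT loop: taken
after LDR r1, [r3]: r1=M[204]=8
after AND r7, r7, r1: r7=2&8=0
after ADD r3, r3, #4: r3=204+4=208
after ADD r5, r5, #3: r5=4+3=7
CMP r5, #13  (cmp 7,13)
BLT loop: taken
after LDR r1, [r3]: r1=M[208]=1
after AND r7, r7, r1: r7=0&1=0
after ADD r3, r3, #4: r3=208+4=212
after ADD r5, r5, #3: r5=7+3=10
CMP r5, #13  (cmp 10,13)
BLT loop: taken
after LDR r1, [r3]: r1=M[212]=5
after AND r7, r7, r1: r7=0&5=0
after ADD r3, r3, #4: r3=212+4=216
after ADD r5, r5, #3: r5=10+3=13
CMP r5, #13  (cmp 13,13)
BLT loop: not taken
halt.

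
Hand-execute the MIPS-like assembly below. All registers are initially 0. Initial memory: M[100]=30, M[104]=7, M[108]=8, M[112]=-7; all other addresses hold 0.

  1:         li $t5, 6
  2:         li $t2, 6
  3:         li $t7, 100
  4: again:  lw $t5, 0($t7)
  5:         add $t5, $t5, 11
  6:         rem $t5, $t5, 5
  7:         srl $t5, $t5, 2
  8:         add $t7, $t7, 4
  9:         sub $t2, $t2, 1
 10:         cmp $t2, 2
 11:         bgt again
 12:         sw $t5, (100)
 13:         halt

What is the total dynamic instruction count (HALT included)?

37

after li $t5, 6: $t5=6
after li $t2, 6: $t2=6
after li $t7, 100: $t7=100
after lw $t5, 0($t7): $t5=M[100]=30
after add $t5, $t5, 11: $t5=30+11=41
after rem $t5, $t5, 5: $t5=41%5=1
after srl $t5, $t5, 2: $t5=1>>2=0
after add $t7, $t7, 4: $t7=100+4=104
after sub $t2, $t2, 1: $t2=6-1=5
cmp $t2, 2  (cmp 5,2)
bgt again: taken
after lw $t5, 0($t7): $t5=M[104]=7
after add $t5, $t5, 11: $t5=7+11=18
after rem $t5, $t5, 5: $t5=18%5=3
after srl $t5, $t5, 2: $t5=3>>2=0
after add $t7, $t7, 4: $t7=104+4=108
after sub $t2, $t2, 1: $t2=5-1=4
cmp $t2, 2  (cmp 4,2)
bgt again: taken
after lw $t5, 0($t7): $t5=M[108]=8
after add $t5, $t5, 11: $t5=8+11=19
after rem $t5, $t5, 5: $t5=19%5=4
after srl $t5, $t5, 2: $t5=4>>2=1
after add $t7, $t7, 4: $t7=108+4=112
after sub $t2, $t2, 1: $t2=4-1=3
cmp $t2, 2  (cmp 3,2)
bgt again: taken
after lw $t5, 0($t7): $t5=M[112]=-7
after add $t5, $t5, 11: $t5=(-7)+11=4
after rem $t5, $t5, 5: $t5=4%5=4
after srl $t5, $t5, 2: $t5=4>>2=1
after add $t7, $t7, 4: $t7=112+4=116
after sub $t2, $t2, 1: $t2=3-1=2
cmp $t2, 2  (cmp 2,2)
bgt again: not taken
sw $t5, (100) → M[100]=1
halt.
Total executed instructions: 37.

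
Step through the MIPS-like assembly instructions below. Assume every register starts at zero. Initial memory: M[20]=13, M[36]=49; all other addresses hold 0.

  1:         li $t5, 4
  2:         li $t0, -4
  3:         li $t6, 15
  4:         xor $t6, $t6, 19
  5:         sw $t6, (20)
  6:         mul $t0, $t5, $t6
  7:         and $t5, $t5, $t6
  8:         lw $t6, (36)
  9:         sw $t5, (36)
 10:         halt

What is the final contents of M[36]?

$t5=4
$t0=-4
$t6=15
$t6=15^19=28
sw $t6, (20) → M[20]=28
$t0=4*28=112
$t5=4&28=4
$t6=M[36]=49
sw $t5, (36) → M[36]=4
halt.

4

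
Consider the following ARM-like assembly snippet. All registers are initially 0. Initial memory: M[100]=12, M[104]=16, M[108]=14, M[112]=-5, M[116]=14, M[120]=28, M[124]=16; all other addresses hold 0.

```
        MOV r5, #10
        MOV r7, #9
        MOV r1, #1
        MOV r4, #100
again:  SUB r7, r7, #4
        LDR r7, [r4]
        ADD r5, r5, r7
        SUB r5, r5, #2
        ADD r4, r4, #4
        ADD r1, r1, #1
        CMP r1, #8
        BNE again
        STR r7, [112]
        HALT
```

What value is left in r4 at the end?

MOV r5, #10 → r5=10
MOV r7, #9 → r7=9
MOV r1, #1 → r1=1
MOV r4, #100 → r4=100
SUB r7, r7, #4 → r7=9-4=5
LDR r7, [r4] → r7=M[100]=12
ADD r5, r5, r7 → r5=10+12=22
SUB r5, r5, #2 → r5=22-2=20
ADD r4, r4, #4 → r4=100+4=104
ADD r1, r1, #1 → r1=1+1=2
CMP r1, #8  (cmp 2,8)
BNE again: taken
SUB r7, r7, #4 → r7=12-4=8
LDR r7, [r4] → r7=M[104]=16
ADD r5, r5, r7 → r5=20+16=36
SUB r5, r5, #2 → r5=36-2=34
ADD r4, r4, #4 → r4=104+4=108
ADD r1, r1, #1 → r1=2+1=3
CMP r1, #8  (cmp 3,8)
BNE again: taken
SUB r7, r7, #4 → r7=16-4=12
LDR r7, [r4] → r7=M[108]=14
ADD r5, r5, r7 → r5=34+14=48
SUB r5, r5, #2 → r5=48-2=46
ADD r4, r4, #4 → r4=108+4=112
ADD r1, r1, #1 → r1=3+1=4
CMP r1, #8  (cmp 4,8)
BNE again: taken
SUB r7, r7, #4 → r7=14-4=10
LDR r7, [r4] → r7=M[112]=-5
ADD r5, r5, r7 → r5=46+(-5)=41
SUB r5, r5, #2 → r5=41-2=39
ADD r4, r4, #4 → r4=112+4=116
ADD r1, r1, #1 → r1=4+1=5
CMP r1, #8  (cmp 5,8)
BNE again: taken
SUB r7, r7, #4 → r7=(-5)-4=-9
LDR r7, [r4] → r7=M[116]=14
ADD r5, r5, r7 → r5=39+14=53
SUB r5, r5, #2 → r5=53-2=51
ADD r4, r4, #4 → r4=116+4=120
ADD r1, r1, #1 → r1=5+1=6
CMP r1, #8  (cmp 6,8)
BNE again: taken
SUB r7, r7, #4 → r7=14-4=10
LDR r7, [r4] → r7=M[120]=28
ADD r5, r5, r7 → r5=51+28=79
SUB r5, r5, #2 → r5=79-2=77
ADD r4, r4, #4 → r4=120+4=124
ADD r1, r1, #1 → r1=6+1=7
CMP r1, #8  (cmp 7,8)
BNE again: taken
SUB r7, r7, #4 → r7=28-4=24
LDR r7, [r4] → r7=M[124]=16
ADD r5, r5, r7 → r5=77+16=93
SUB r5, r5, #2 → r5=93-2=91
ADD r4, r4, #4 → r4=124+4=128
ADD r1, r1, #1 → r1=7+1=8
CMP r1, #8  (cmp 8,8)
BNE again: not taken
STR r7, [112] → M[112]=16
halt.

128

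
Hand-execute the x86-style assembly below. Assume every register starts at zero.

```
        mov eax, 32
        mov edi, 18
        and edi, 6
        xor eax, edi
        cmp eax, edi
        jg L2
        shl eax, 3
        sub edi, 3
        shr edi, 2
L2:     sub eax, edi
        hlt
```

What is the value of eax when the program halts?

32

eax=32
edi=18
edi=18&6=2
eax=32^2=34
cmp eax, edi  (cmp 34,2)
jg L2: taken
eax=34-2=32
halt.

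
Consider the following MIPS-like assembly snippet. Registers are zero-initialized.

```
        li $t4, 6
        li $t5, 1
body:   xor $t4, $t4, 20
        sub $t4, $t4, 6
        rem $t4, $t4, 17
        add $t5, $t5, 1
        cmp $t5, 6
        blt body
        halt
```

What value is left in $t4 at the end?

10

$t4=6
$t5=1
$t4=6^20=18
$t4=18-6=12
$t4=12%17=12
$t5=1+1=2
cmp $t5, 6  (cmp 2,6)
blt body: taken
$t4=12^20=24
$t4=24-6=18
$t4=18%17=1
$t5=2+1=3
cmp $t5, 6  (cmp 3,6)
blt body: taken
$t4=1^20=21
$t4=21-6=15
$t4=15%17=15
$t5=3+1=4
cmp $t5, 6  (cmp 4,6)
blt body: taken
$t4=15^20=27
$t4=27-6=21
$t4=21%17=4
$t5=4+1=5
cmp $t5, 6  (cmp 5,6)
blt body: taken
$t4=4^20=16
$t4=16-6=10
$t4=10%17=10
$t5=5+1=6
cmp $t5, 6  (cmp 6,6)
blt body: not taken
halt.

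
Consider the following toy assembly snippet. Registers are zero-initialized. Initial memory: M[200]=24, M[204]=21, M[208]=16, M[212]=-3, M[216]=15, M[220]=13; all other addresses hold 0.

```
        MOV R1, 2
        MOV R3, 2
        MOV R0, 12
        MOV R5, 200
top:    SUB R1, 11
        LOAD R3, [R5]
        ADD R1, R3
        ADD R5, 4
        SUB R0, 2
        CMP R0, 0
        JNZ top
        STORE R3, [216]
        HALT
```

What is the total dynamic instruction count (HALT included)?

after MOV R1, 2: R1=2
after MOV R3, 2: R3=2
after MOV R0, 12: R0=12
after MOV R5, 200: R5=200
after SUB R1, 11: R1=2-11=-9
after LOAD R3, [R5]: R3=M[200]=24
after ADD R1, R3: R1=(-9)+24=15
after ADD R5, 4: R5=200+4=204
after SUB R0, 2: R0=12-2=10
CMP R0, 0  (cmp 10,0)
JNZ top: taken
after SUB R1, 11: R1=15-11=4
after LOAD R3, [R5]: R3=M[204]=21
after ADD R1, R3: R1=4+21=25
after ADD R5, 4: R5=204+4=208
after SUB R0, 2: R0=10-2=8
CMP R0, 0  (cmp 8,0)
JNZ top: taken
after SUB R1, 11: R1=25-11=14
after LOAD R3, [R5]: R3=M[208]=16
after ADD R1, R3: R1=14+16=30
after ADD R5, 4: R5=208+4=212
after SUB R0, 2: R0=8-2=6
CMP R0, 0  (cmp 6,0)
JNZ top: taken
after SUB R1, 11: R1=30-11=19
after LOAD R3, [R5]: R3=M[212]=-3
after ADD R1, R3: R1=19+(-3)=16
after ADD R5, 4: R5=212+4=216
after SUB R0, 2: R0=6-2=4
CMP R0, 0  (cmp 4,0)
JNZ top: taken
after SUB R1, 11: R1=16-11=5
after LOAD R3, [R5]: R3=M[216]=15
after ADD R1, R3: R1=5+15=20
after ADD R5, 4: R5=216+4=220
after SUB R0, 2: R0=4-2=2
CMP R0, 0  (cmp 2,0)
JNZ top: taken
after SUB R1, 11: R1=20-11=9
after LOAD R3, [R5]: R3=M[220]=13
after ADD R1, R3: R1=9+13=22
after ADD R5, 4: R5=220+4=224
after SUB R0, 2: R0=2-2=0
CMP R0, 0  (cmp 0,0)
JNZ top: not taken
STORE R3, [216] → M[216]=13
halt.
Total executed instructions: 48.

48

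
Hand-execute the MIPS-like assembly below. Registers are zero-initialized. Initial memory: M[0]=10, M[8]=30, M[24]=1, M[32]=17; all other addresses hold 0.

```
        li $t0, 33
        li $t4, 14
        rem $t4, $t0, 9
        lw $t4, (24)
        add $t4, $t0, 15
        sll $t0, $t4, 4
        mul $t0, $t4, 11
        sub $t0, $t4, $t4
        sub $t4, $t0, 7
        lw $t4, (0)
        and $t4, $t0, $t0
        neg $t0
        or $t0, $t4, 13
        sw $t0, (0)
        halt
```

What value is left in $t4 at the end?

li $t0, 33 → $t0=33
li $t4, 14 → $t4=14
rem $t4, $t0, 9 → $t4=33%9=6
lw $t4, (24) → $t4=M[24]=1
add $t4, $t0, 15 → $t4=33+15=48
sll $t0, $t4, 4 → $t0=48<<4=768
mul $t0, $t4, 11 → $t0=48*11=528
sub $t0, $t4, $t4 → $t0=48-48=0
sub $t4, $t0, 7 → $t4=0-7=-7
lw $t4, (0) → $t4=M[0]=10
and $t4, $t0, $t0 → $t4=0&0=0
neg $t0 → $t0=-(0)=0
or $t0, $t4, 13 → $t0=0|13=13
sw $t0, (0) → M[0]=13
halt.

0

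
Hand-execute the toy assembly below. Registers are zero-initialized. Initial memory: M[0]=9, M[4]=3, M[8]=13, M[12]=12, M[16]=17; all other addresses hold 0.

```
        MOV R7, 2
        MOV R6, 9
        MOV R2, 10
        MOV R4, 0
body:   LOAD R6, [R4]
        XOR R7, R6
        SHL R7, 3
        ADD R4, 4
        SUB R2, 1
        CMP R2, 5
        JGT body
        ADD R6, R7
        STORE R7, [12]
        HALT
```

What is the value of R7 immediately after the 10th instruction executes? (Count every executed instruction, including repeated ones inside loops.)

88

MOV R7, 2 → R7=2
MOV R6, 9 → R6=9
MOV R2, 10 → R2=10
MOV R4, 0 → R4=0
LOAD R6, [R4] → R6=M[0]=9
XOR R7, R6 → R7=2^9=11
SHL R7, 3 → R7=11<<3=88
ADD R4, 4 → R4=0+4=4
SUB R2, 1 → R2=10-1=9
CMP R2, 5  (cmp 9,5)
After step 10: R7 = 88.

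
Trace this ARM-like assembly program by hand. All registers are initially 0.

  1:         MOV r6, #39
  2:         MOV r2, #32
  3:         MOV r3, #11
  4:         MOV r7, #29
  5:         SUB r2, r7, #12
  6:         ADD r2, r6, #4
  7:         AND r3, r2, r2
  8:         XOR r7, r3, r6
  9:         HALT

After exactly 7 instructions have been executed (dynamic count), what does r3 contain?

MOV r6, #39 → r6=39
MOV r2, #32 → r2=32
MOV r3, #11 → r3=11
MOV r7, #29 → r7=29
SUB r2, r7, #12 → r2=29-12=17
ADD r2, r6, #4 → r2=39+4=43
AND r3, r2, r2 → r3=43&43=43
After step 7: r3 = 43.

43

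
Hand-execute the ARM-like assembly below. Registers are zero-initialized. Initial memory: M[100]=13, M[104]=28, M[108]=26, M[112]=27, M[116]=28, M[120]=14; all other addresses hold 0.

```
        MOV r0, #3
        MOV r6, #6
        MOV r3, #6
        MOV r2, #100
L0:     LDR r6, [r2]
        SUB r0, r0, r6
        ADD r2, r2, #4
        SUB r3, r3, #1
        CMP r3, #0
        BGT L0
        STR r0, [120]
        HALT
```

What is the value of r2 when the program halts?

MOV r0, #3 → r0=3
MOV r6, #6 → r6=6
MOV r3, #6 → r3=6
MOV r2, #100 → r2=100
LDR r6, [r2] → r6=M[100]=13
SUB r0, r0, r6 → r0=3-13=-10
ADD r2, r2, #4 → r2=100+4=104
SUB r3, r3, #1 → r3=6-1=5
CMP r3, #0  (cmp 5,0)
BGT L0: taken
LDR r6, [r2] → r6=M[104]=28
SUB r0, r0, r6 → r0=(-10)-28=-38
ADD r2, r2, #4 → r2=104+4=108
SUB r3, r3, #1 → r3=5-1=4
CMP r3, #0  (cmp 4,0)
BGT L0: taken
LDR r6, [r2] → r6=M[108]=26
SUB r0, r0, r6 → r0=(-38)-26=-64
ADD r2, r2, #4 → r2=108+4=112
SUB r3, r3, #1 → r3=4-1=3
CMP r3, #0  (cmp 3,0)
BGT L0: taken
LDR r6, [r2] → r6=M[112]=27
SUB r0, r0, r6 → r0=(-64)-27=-91
ADD r2, r2, #4 → r2=112+4=116
SUB r3, r3, #1 → r3=3-1=2
CMP r3, #0  (cmp 2,0)
BGT L0: taken
LDR r6, [r2] → r6=M[116]=28
SUB r0, r0, r6 → r0=(-91)-28=-119
ADD r2, r2, #4 → r2=116+4=120
SUB r3, r3, #1 → r3=2-1=1
CMP r3, #0  (cmp 1,0)
BGT L0: taken
LDR r6, [r2] → r6=M[120]=14
SUB r0, r0, r6 → r0=(-119)-14=-133
ADD r2, r2, #4 → r2=120+4=124
SUB r3, r3, #1 → r3=1-1=0
CMP r3, #0  (cmp 0,0)
BGT L0: not taken
STR r0, [120] → M[120]=-133
halt.

124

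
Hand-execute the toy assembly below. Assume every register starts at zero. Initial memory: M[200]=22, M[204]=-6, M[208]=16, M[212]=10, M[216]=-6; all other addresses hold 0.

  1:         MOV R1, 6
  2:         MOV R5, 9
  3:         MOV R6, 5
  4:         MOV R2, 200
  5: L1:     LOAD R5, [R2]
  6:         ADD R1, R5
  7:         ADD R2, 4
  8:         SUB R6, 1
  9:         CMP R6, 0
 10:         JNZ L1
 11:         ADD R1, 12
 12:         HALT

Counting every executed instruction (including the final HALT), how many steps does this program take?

36

R1=6
R5=9
R6=5
R2=200
R5=M[200]=22
R1=6+22=28
R2=200+4=204
R6=5-1=4
CMP R6, 0  (cmp 4,0)
JNZ L1: taken
R5=M[204]=-6
R1=28+(-6)=22
R2=204+4=208
R6=4-1=3
CMP R6, 0  (cmp 3,0)
JNZ L1: taken
R5=M[208]=16
R1=22+16=38
R2=208+4=212
R6=3-1=2
CMP R6, 0  (cmp 2,0)
JNZ L1: taken
R5=M[212]=10
R1=38+10=48
R2=212+4=216
R6=2-1=1
CMP R6, 0  (cmp 1,0)
JNZ L1: taken
R5=M[216]=-6
R1=48+(-6)=42
R2=216+4=220
R6=1-1=0
CMP R6, 0  (cmp 0,0)
JNZ L1: not taken
R1=42+12=54
halt.
Total executed instructions: 36.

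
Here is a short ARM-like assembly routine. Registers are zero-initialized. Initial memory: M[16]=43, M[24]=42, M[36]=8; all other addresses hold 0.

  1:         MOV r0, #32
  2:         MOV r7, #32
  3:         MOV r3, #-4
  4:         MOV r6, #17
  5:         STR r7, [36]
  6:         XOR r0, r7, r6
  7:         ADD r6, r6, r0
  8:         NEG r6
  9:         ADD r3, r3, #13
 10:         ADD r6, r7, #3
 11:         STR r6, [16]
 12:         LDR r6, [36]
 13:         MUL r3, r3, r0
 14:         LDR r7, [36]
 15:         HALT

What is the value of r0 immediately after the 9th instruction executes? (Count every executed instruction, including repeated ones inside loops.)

49

after MOV r0, #32: r0=32
after MOV r7, #32: r7=32
after MOV r3, #-4: r3=-4
after MOV r6, #17: r6=17
STR r7, [36] → M[36]=32
after XOR r0, r7, r6: r0=32^17=49
after ADD r6, r6, r0: r6=17+49=66
after NEG r6: r6=-(66)=-66
after ADD r3, r3, #13: r3=(-4)+13=9
After step 9: r0 = 49.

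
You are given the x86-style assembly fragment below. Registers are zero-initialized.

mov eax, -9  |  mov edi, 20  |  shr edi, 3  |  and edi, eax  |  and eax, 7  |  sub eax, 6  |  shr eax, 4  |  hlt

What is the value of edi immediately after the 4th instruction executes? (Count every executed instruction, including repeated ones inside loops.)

2

eax=-9
edi=20
edi=20>>3=2
edi=2&(-9)=2
After step 4: edi = 2.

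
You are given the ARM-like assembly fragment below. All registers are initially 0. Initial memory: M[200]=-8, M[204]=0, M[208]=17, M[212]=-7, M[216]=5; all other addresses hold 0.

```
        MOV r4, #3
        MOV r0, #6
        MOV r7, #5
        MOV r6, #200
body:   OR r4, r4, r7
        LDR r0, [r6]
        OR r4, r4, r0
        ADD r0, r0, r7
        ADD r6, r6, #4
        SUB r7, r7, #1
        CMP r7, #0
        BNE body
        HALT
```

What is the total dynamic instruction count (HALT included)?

45

MOV r4, #3 → r4=3
MOV r0, #6 → r0=6
MOV r7, #5 → r7=5
MOV r6, #200 → r6=200
OR r4, r4, r7 → r4=3|5=7
LDR r0, [r6] → r0=M[200]=-8
OR r4, r4, r0 → r4=7|(-8)=-1
ADD r0, r0, r7 → r0=(-8)+5=-3
ADD r6, r6, #4 → r6=200+4=204
SUB r7, r7, #1 → r7=5-1=4
CMP r7, #0  (cmp 4,0)
BNE body: taken
OR r4, r4, r7 → r4=(-1)|4=-1
LDR r0, [r6] → r0=M[204]=0
OR r4, r4, r0 → r4=(-1)|0=-1
ADD r0, r0, r7 → r0=0+4=4
ADD r6, r6, #4 → r6=204+4=208
SUB r7, r7, #1 → r7=4-1=3
CMP r7, #0  (cmp 3,0)
BNE body: taken
OR r4, r4, r7 → r4=(-1)|3=-1
LDR r0, [r6] → r0=M[208]=17
OR r4, r4, r0 → r4=(-1)|17=-1
ADD r0, r0, r7 → r0=17+3=20
ADD r6, r6, #4 → r6=208+4=212
SUB r7, r7, #1 → r7=3-1=2
CMP r7, #0  (cmp 2,0)
BNE body: taken
OR r4, r4, r7 → r4=(-1)|2=-1
LDR r0, [r6] → r0=M[212]=-7
OR r4, r4, r0 → r4=(-1)|(-7)=-1
ADD r0, r0, r7 → r0=(-7)+2=-5
ADD r6, r6, #4 → r6=212+4=216
SUB r7, r7, #1 → r7=2-1=1
CMP r7, #0  (cmp 1,0)
BNE body: taken
OR r4, r4, r7 → r4=(-1)|1=-1
LDR r0, [r6] → r0=M[216]=5
OR r4, r4, r0 → r4=(-1)|5=-1
ADD r0, r0, r7 → r0=5+1=6
ADD r6, r6, #4 → r6=216+4=220
SUB r7, r7, #1 → r7=1-1=0
CMP r7, #0  (cmp 0,0)
BNE body: not taken
halt.
Total executed instructions: 45.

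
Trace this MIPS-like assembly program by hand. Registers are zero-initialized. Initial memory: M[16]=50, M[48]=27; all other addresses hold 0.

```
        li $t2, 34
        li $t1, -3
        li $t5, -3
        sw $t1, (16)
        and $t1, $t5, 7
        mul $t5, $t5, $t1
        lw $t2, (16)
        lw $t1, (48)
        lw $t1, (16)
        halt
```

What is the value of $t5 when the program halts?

-15

after li $t2, 34: $t2=34
after li $t1, -3: $t1=-3
after li $t5, -3: $t5=-3
sw $t1, (16) → M[16]=-3
after and $t1, $t5, 7: $t1=(-3)&7=5
after mul $t5, $t5, $t1: $t5=(-3)*5=-15
after lw $t2, (16): $t2=M[16]=-3
after lw $t1, (48): $t1=M[48]=27
after lw $t1, (16): $t1=M[16]=-3
halt.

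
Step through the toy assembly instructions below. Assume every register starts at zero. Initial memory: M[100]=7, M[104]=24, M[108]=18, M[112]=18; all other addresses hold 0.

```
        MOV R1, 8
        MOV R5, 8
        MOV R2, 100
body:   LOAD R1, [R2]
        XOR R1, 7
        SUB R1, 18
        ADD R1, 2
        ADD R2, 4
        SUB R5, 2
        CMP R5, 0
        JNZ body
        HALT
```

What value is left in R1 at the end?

5

after MOV R1, 8: R1=8
after MOV R5, 8: R5=8
after MOV R2, 100: R2=100
after LOAD R1, [R2]: R1=M[100]=7
after XOR R1, 7: R1=7^7=0
after SUB R1, 18: R1=0-18=-18
after ADD R1, 2: R1=(-18)+2=-16
after ADD R2, 4: R2=100+4=104
after SUB R5, 2: R5=8-2=6
CMP R5, 0  (cmp 6,0)
JNZ body: taken
after LOAD R1, [R2]: R1=M[104]=24
after XOR R1, 7: R1=24^7=31
after SUB R1, 18: R1=31-18=13
after ADD R1, 2: R1=13+2=15
after ADD R2, 4: R2=104+4=108
after SUB R5, 2: R5=6-2=4
CMP R5, 0  (cmp 4,0)
JNZ body: taken
after LOAD R1, [R2]: R1=M[108]=18
after XOR R1, 7: R1=18^7=21
after SUB R1, 18: R1=21-18=3
after ADD R1, 2: R1=3+2=5
after ADD R2, 4: R2=108+4=112
after SUB R5, 2: R5=4-2=2
CMP R5, 0  (cmp 2,0)
JNZ body: taken
after LOAD R1, [R2]: R1=M[112]=18
after XOR R1, 7: R1=18^7=21
after SUB R1, 18: R1=21-18=3
after ADD R1, 2: R1=3+2=5
after ADD R2, 4: R2=112+4=116
after SUB R5, 2: R5=2-2=0
CMP R5, 0  (cmp 0,0)
JNZ body: not taken
halt.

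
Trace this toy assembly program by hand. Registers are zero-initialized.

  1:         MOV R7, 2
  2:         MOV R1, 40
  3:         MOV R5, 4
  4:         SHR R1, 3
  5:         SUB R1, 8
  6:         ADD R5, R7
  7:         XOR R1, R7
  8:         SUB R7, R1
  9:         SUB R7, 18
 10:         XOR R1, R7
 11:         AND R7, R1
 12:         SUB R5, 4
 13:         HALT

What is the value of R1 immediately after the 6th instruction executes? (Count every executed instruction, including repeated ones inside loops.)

R7=2
R1=40
R5=4
R1=40>>3=5
R1=5-8=-3
R5=4+2=6
After step 6: R1 = -3.

-3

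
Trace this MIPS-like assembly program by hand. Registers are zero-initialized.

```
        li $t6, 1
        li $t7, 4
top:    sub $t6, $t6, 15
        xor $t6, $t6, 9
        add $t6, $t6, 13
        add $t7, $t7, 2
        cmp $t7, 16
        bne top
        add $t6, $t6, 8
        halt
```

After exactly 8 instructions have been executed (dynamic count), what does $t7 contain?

after li $t6, 1: $t6=1
after li $t7, 4: $t7=4
after sub $t6, $t6, 15: $t6=1-15=-14
after xor $t6, $t6, 9: $t6=(-14)^9=-5
after add $t6, $t6, 13: $t6=(-5)+13=8
after add $t7, $t7, 2: $t7=4+2=6
cmp $t7, 16  (cmp 6,16)
bne top: taken
After step 8: $t7 = 6.

6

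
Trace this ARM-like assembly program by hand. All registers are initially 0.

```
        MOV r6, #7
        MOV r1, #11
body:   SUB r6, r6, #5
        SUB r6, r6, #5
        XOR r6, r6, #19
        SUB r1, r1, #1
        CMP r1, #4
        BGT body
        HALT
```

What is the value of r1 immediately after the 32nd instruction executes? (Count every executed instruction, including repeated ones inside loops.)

6

MOV r6, #7 → r6=7
MOV r1, #11 → r1=11
SUB r6, r6, #5 → r6=7-5=2
SUB r6, r6, #5 → r6=2-5=-3
XOR r6, r6, #19 → r6=(-3)^19=-18
SUB r1, r1, #1 → r1=11-1=10
CMP r1, #4  (cmp 10,4)
BGT body: taken
SUB r6, r6, #5 → r6=(-18)-5=-23
SUB r6, r6, #5 → r6=(-23)-5=-28
XOR r6, r6, #19 → r6=(-28)^19=-9
SUB r1, r1, #1 → r1=10-1=9
CMP r1, #4  (cmp 9,4)
BGT body: taken
SUB r6, r6, #5 → r6=(-9)-5=-14
SUB r6, r6, #5 → r6=(-14)-5=-19
XOR r6, r6, #19 → r6=(-19)^19=-2
SUB r1, r1, #1 → r1=9-1=8
CMP r1, #4  (cmp 8,4)
BGT body: taken
SUB r6, r6, #5 → r6=(-2)-5=-7
SUB r6, r6, #5 → r6=(-7)-5=-12
XOR r6, r6, #19 → r6=(-12)^19=-25
SUB r1, r1, #1 → r1=8-1=7
CMP r1, #4  (cmp 7,4)
BGT body: taken
SUB r6, r6, #5 → r6=(-25)-5=-30
SUB r6, r6, #5 → r6=(-30)-5=-35
XOR r6, r6, #19 → r6=(-35)^19=-50
SUB r1, r1, #1 → r1=7-1=6
CMP r1, #4  (cmp 6,4)
BGT body: taken
After step 32: r1 = 6.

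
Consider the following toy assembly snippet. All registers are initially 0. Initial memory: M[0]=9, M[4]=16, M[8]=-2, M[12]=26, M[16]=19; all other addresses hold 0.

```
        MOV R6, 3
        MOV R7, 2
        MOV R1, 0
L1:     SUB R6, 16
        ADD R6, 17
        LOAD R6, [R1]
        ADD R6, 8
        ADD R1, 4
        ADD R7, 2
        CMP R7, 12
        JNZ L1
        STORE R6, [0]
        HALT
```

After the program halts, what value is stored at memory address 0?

R6=3
R7=2
R1=0
R6=3-16=-13
R6=(-13)+17=4
R6=M[0]=9
R6=9+8=17
R1=0+4=4
R7=2+2=4
CMP R7, 12  (cmp 4,12)
JNZ L1: taken
R6=17-16=1
R6=1+17=18
R6=M[4]=16
R6=16+8=24
R1=4+4=8
R7=4+2=6
CMP R7, 12  (cmp 6,12)
JNZ L1: taken
R6=24-16=8
R6=8+17=25
R6=M[8]=-2
R6=(-2)+8=6
R1=8+4=12
R7=6+2=8
CMP R7, 12  (cmp 8,12)
JNZ L1: taken
R6=6-16=-10
R6=(-10)+17=7
R6=M[12]=26
R6=26+8=34
R1=12+4=16
R7=8+2=10
CMP R7, 12  (cmp 10,12)
JNZ L1: taken
R6=34-16=18
R6=18+17=35
R6=M[16]=19
R6=19+8=27
R1=16+4=20
R7=10+2=12
CMP R7, 12  (cmp 12,12)
JNZ L1: not taken
STORE R6, [0] → M[0]=27
halt.

27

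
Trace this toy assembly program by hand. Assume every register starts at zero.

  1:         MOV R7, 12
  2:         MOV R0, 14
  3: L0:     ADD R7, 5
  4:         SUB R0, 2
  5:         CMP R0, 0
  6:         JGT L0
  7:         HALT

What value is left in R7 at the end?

47

MOV R7, 12 → R7=12
MOV R0, 14 → R0=14
ADD R7, 5 → R7=12+5=17
SUB R0, 2 → R0=14-2=12
CMP R0, 0  (cmp 12,0)
JGT L0: taken
ADD R7, 5 → R7=17+5=22
SUB R0, 2 → R0=12-2=10
CMP R0, 0  (cmp 10,0)
JGT L0: taken
ADD R7, 5 → R7=22+5=27
SUB R0, 2 → R0=10-2=8
CMP R0, 0  (cmp 8,0)
JGT L0: taken
ADD R7, 5 → R7=27+5=32
SUB R0, 2 → R0=8-2=6
CMP R0, 0  (cmp 6,0)
JGT L0: taken
ADD R7, 5 → R7=32+5=37
SUB R0, 2 → R0=6-2=4
CMP R0, 0  (cmp 4,0)
JGT L0: taken
ADD R7, 5 → R7=37+5=42
SUB R0, 2 → R0=4-2=2
CMP R0, 0  (cmp 2,0)
JGT L0: taken
ADD R7, 5 → R7=42+5=47
SUB R0, 2 → R0=2-2=0
CMP R0, 0  (cmp 0,0)
JGT L0: not taken
halt.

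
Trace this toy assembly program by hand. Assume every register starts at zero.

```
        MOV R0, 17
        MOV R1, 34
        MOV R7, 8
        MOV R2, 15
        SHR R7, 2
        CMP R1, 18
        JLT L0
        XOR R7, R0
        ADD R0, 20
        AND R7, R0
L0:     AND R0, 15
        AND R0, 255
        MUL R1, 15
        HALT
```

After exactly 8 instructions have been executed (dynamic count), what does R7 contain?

R0=17
R1=34
R7=8
R2=15
R7=8>>2=2
CMP R1, 18  (cmp 34,18)
JLT L0: not taken
R7=2^17=19
After step 8: R7 = 19.

19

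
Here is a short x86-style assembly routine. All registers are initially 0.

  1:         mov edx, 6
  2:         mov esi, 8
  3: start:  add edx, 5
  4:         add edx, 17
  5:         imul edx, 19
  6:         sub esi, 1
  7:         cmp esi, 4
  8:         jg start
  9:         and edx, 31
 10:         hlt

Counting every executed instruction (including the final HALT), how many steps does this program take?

after mov edx, 6: edx=6
after mov esi, 8: esi=8
after add edx, 5: edx=6+5=11
after add edx, 17: edx=11+17=28
after imul edx, 19: edx=28*19=532
after sub esi, 1: esi=8-1=7
cmp esi, 4  (cmp 7,4)
jg start: taken
after add edx, 5: edx=532+5=537
after add edx, 17: edx=537+17=554
after imul edx, 19: edx=554*19=10526
after sub esi, 1: esi=7-1=6
cmp esi, 4  (cmp 6,4)
jg start: taken
after add edx, 5: edx=10526+5=10531
after add edx, 17: edx=10531+17=10548
after imul edx, 19: edx=10548*19=200412
after sub esi, 1: esi=6-1=5
cmp esi, 4  (cmp 5,4)
jg start: taken
after add edx, 5: edx=200412+5=200417
after add edx, 17: edx=200417+17=200434
after imul edx, 19: edx=200434*19=3808246
after sub esi, 1: esi=5-1=4
cmp esi, 4  (cmp 4,4)
jg start: not taken
after and edx, 31: edx=3808246&31=22
halt.
Total executed instructions: 28.

28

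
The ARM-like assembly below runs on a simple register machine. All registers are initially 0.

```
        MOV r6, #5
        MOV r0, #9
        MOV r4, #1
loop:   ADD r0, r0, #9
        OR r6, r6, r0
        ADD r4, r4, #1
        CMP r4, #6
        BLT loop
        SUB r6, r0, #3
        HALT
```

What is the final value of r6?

MOV r6, #5 → r6=5
MOV r0, #9 → r0=9
MOV r4, #1 → r4=1
ADD r0, r0, #9 → r0=9+9=18
OR r6, r6, r0 → r6=5|18=23
ADD r4, r4, #1 → r4=1+1=2
CMP r4, #6  (cmp 2,6)
BLT loop: taken
ADD r0, r0, #9 → r0=18+9=27
OR r6, r6, r0 → r6=23|27=31
ADD r4, r4, #1 → r4=2+1=3
CMP r4, #6  (cmp 3,6)
BLT loop: taken
ADD r0, r0, #9 → r0=27+9=36
OR r6, r6, r0 → r6=31|36=63
ADD r4, r4, #1 → r4=3+1=4
CMP r4, #6  (cmp 4,6)
BLT loop: taken
ADD r0, r0, #9 → r0=36+9=45
OR r6, r6, r0 → r6=63|45=63
ADD r4, r4, #1 → r4=4+1=5
CMP r4, #6  (cmp 5,6)
BLT loop: taken
ADD r0, r0, #9 → r0=45+9=54
OR r6, r6, r0 → r6=63|54=63
ADD r4, r4, #1 → r4=5+1=6
CMP r4, #6  (cmp 6,6)
BLT loop: not taken
SUB r6, r0, #3 → r6=54-3=51
halt.

51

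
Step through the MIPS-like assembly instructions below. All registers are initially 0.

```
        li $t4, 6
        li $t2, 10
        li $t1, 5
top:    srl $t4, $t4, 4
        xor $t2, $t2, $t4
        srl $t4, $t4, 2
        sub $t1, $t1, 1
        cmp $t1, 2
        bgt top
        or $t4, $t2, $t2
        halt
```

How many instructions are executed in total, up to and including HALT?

23

$t4=6
$t2=10
$t1=5
$t4=6>>4=0
$t2=10^0=10
$t4=0>>2=0
$t1=5-1=4
cmp $t1, 2  (cmp 4,2)
bgt top: taken
$t4=0>>4=0
$t2=10^0=10
$t4=0>>2=0
$t1=4-1=3
cmp $t1, 2  (cmp 3,2)
bgt top: taken
$t4=0>>4=0
$t2=10^0=10
$t4=0>>2=0
$t1=3-1=2
cmp $t1, 2  (cmp 2,2)
bgt top: not taken
$t4=10|10=10
halt.
Total executed instructions: 23.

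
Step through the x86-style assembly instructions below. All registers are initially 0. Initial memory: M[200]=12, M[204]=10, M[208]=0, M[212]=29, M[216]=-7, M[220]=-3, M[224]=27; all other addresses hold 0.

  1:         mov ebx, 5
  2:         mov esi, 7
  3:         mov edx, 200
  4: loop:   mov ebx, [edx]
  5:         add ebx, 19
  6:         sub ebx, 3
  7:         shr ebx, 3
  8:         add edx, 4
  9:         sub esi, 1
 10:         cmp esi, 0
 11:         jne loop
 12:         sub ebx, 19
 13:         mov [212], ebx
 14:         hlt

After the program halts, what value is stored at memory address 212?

-14

ebx=5
esi=7
edx=200
ebx=M[200]=12
ebx=12+19=31
ebx=31-3=28
ebx=28>>3=3
edx=200+4=204
esi=7-1=6
cmp esi, 0  (cmp 6,0)
jne loop: taken
ebx=M[204]=10
ebx=10+19=29
ebx=29-3=26
ebx=26>>3=3
edx=204+4=208
esi=6-1=5
cmp esi, 0  (cmp 5,0)
jne loop: taken
ebx=M[208]=0
ebx=0+19=19
ebx=19-3=16
ebx=16>>3=2
edx=208+4=212
esi=5-1=4
cmp esi, 0  (cmp 4,0)
jne loop: taken
ebx=M[212]=29
ebx=29+19=48
ebx=48-3=45
ebx=45>>3=5
edx=212+4=216
esi=4-1=3
cmp esi, 0  (cmp 3,0)
jne loop: taken
ebx=M[216]=-7
ebx=(-7)+19=12
ebx=12-3=9
ebx=9>>3=1
edx=216+4=220
esi=3-1=2
cmp esi, 0  (cmp 2,0)
jne loop: taken
ebx=M[220]=-3
ebx=(-3)+19=16
ebx=16-3=13
ebx=13>>3=1
edx=220+4=224
esi=2-1=1
cmp esi, 0  (cmp 1,0)
jne loop: taken
ebx=M[224]=27
ebx=27+19=46
ebx=46-3=43
ebx=43>>3=5
edx=224+4=228
esi=1-1=0
cmp esi, 0  (cmp 0,0)
jne loop: not taken
ebx=5-19=-14
mov [212], ebx → M[212]=-14
halt.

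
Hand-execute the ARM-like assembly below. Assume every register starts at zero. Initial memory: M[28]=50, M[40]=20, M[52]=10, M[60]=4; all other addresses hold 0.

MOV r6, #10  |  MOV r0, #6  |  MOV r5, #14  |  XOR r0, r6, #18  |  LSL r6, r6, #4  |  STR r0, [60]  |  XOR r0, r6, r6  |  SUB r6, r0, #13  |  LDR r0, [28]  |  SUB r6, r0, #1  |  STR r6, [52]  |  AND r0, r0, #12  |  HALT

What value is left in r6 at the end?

49

MOV r6, #10 → r6=10
MOV r0, #6 → r0=6
MOV r5, #14 → r5=14
XOR r0, r6, #18 → r0=10^18=24
LSL r6, r6, #4 → r6=10<<4=160
STR r0, [60] → M[60]=24
XOR r0, r6, r6 → r0=160^160=0
SUB r6, r0, #13 → r6=0-13=-13
LDR r0, [28] → r0=M[28]=50
SUB r6, r0, #1 → r6=50-1=49
STR r6, [52] → M[52]=49
AND r0, r0, #12 → r0=50&12=0
halt.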